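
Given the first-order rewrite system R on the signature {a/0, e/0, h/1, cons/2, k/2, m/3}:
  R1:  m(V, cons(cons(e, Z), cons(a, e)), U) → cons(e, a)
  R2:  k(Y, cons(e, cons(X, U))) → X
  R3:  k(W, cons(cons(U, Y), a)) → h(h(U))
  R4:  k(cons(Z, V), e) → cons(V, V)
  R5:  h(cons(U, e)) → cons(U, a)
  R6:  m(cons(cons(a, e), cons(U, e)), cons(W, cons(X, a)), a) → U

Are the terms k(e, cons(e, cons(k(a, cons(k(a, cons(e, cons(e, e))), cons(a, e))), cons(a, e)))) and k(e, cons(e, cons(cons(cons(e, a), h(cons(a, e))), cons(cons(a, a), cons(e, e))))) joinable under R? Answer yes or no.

no — NF(t₁) = a, NF(t₂) = cons(cons(e, a), cons(a, a))

Reduce t₁ = k(e, cons(e, cons(k(a, cons(k(a, cons(e, cons(e, e))), cons(a, e))), cons(a, e)))):
1. k(e, cons(e, cons(k(a, cons(k(a, cons(e, cons(e, e))), cons(a, e))), cons(a, e))))  →  k(a, cons(k(a, cons(e, cons(e, e))), cons(a, e)))   [R2 at ε]
2. k(a, cons(k(a, cons(e, cons(e, e))), cons(a, e)))  →  k(a, cons(e, cons(a, e)))   [R2 at 2.1]
3. k(a, cons(e, cons(a, e)))  →  a   [R2 at ε]

Reduce t₂ = k(e, cons(e, cons(cons(cons(e, a), h(cons(a, e))), cons(cons(a, a), cons(e, e))))):
1. k(e, cons(e, cons(cons(cons(e, a), h(cons(a, e))), cons(cons(a, a), cons(e, e)))))  →  cons(cons(e, a), h(cons(a, e)))   [R2 at ε]
2. cons(cons(e, a), h(cons(a, e)))  →  cons(cons(e, a), cons(a, a))   [R5 at 2]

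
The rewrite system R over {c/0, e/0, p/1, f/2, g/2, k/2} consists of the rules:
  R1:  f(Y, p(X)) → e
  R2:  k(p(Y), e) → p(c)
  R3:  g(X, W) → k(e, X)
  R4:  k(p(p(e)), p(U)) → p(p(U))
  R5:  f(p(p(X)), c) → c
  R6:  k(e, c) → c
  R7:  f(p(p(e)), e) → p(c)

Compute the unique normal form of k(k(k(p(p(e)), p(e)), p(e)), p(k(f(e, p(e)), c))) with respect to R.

p(p(c))

1. k(k(k(p(p(e)), p(e)), p(e)), p(k(f(e, p(e)), c)))  →  k(k(p(p(e)), p(e)), p(k(f(e, p(e)), c)))   [R4 at 1.1]
2. k(k(p(p(e)), p(e)), p(k(f(e, p(e)), c)))  →  k(p(p(e)), p(k(f(e, p(e)), c)))   [R4 at 1]
3. k(p(p(e)), p(k(f(e, p(e)), c)))  →  p(p(k(f(e, p(e)), c)))   [R4 at ε]
4. p(p(k(f(e, p(e)), c)))  →  p(p(k(e, c)))   [R1 at 1.1.1]
5. p(p(k(e, c)))  →  p(p(c))   [R6 at 1.1]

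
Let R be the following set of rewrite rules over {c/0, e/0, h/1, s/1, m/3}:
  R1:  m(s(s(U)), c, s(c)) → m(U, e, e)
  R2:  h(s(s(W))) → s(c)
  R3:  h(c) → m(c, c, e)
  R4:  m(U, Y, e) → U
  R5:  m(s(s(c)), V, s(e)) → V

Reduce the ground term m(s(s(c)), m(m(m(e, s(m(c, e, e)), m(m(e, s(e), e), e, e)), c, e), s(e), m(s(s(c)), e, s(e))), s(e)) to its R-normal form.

e

1. m(s(s(c)), m(m(m(e, s(m(c, e, e)), m(m(e, s(e), e), e, e)), c, e), s(e), m(s(s(c)), e, s(e))), s(e))  →  m(m(m(e, s(m(c, e, e)), m(m(e, s(e), e), e, e)), c, e), s(e), m(s(s(c)), e, s(e)))   [R5 at ε]
2. m(m(m(e, s(m(c, e, e)), m(m(e, s(e), e), e, e)), c, e), s(e), m(s(s(c)), e, s(e)))  →  m(m(e, s(m(c, e, e)), m(m(e, s(e), e), e, e)), s(e), m(s(s(c)), e, s(e)))   [R4 at 1]
3. m(m(e, s(m(c, e, e)), m(m(e, s(e), e), e, e)), s(e), m(s(s(c)), e, s(e)))  →  m(m(e, s(c), m(m(e, s(e), e), e, e)), s(e), m(s(s(c)), e, s(e)))   [R4 at 1.2.1]
4. m(m(e, s(c), m(m(e, s(e), e), e, e)), s(e), m(s(s(c)), e, s(e)))  →  m(m(e, s(c), m(e, s(e), e)), s(e), m(s(s(c)), e, s(e)))   [R4 at 1.3]
5. m(m(e, s(c), m(e, s(e), e)), s(e), m(s(s(c)), e, s(e)))  →  m(m(e, s(c), e), s(e), m(s(s(c)), e, s(e)))   [R4 at 1.3]
6. m(m(e, s(c), e), s(e), m(s(s(c)), e, s(e)))  →  m(e, s(e), m(s(s(c)), e, s(e)))   [R4 at 1]
7. m(e, s(e), m(s(s(c)), e, s(e)))  →  m(e, s(e), e)   [R5 at 3]
8. m(e, s(e), e)  →  e   [R4 at ε]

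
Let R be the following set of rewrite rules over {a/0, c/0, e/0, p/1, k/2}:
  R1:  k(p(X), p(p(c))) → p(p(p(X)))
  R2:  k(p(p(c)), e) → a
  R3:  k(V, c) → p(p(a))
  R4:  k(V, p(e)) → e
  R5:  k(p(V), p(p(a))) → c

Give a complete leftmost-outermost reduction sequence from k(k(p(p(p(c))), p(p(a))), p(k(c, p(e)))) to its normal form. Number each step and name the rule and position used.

e

1. k(k(p(p(p(c))), p(p(a))), p(k(c, p(e))))  →  k(c, p(k(c, p(e))))   [R5 at 1]
2. k(c, p(k(c, p(e))))  →  k(c, p(e))   [R4 at 2.1]
3. k(c, p(e))  →  e   [R4 at ε]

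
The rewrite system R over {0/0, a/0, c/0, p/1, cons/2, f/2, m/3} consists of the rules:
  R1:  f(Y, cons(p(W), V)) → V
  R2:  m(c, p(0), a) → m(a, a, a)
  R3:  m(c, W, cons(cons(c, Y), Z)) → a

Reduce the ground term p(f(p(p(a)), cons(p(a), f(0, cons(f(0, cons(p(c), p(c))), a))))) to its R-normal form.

1. p(f(p(p(a)), cons(p(a), f(0, cons(f(0, cons(p(c), p(c))), a)))))  →  p(f(0, cons(f(0, cons(p(c), p(c))), a)))   [R1 at 1]
2. p(f(0, cons(f(0, cons(p(c), p(c))), a)))  →  p(f(0, cons(p(c), a)))   [R1 at 1.2.1]
3. p(f(0, cons(p(c), a)))  →  p(a)   [R1 at 1]

p(a)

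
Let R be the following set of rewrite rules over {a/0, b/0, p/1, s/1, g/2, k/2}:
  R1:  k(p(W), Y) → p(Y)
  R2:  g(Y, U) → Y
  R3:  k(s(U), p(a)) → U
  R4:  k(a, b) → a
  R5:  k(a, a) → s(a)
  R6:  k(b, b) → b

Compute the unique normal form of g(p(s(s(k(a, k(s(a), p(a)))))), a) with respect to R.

p(s(s(s(a))))

1. g(p(s(s(k(a, k(s(a), p(a)))))), a)  →  p(s(s(k(a, k(s(a), p(a))))))   [R2 at ε]
2. p(s(s(k(a, k(s(a), p(a))))))  →  p(s(s(k(a, a))))   [R3 at 1.1.1.2]
3. p(s(s(k(a, a))))  →  p(s(s(s(a))))   [R5 at 1.1.1]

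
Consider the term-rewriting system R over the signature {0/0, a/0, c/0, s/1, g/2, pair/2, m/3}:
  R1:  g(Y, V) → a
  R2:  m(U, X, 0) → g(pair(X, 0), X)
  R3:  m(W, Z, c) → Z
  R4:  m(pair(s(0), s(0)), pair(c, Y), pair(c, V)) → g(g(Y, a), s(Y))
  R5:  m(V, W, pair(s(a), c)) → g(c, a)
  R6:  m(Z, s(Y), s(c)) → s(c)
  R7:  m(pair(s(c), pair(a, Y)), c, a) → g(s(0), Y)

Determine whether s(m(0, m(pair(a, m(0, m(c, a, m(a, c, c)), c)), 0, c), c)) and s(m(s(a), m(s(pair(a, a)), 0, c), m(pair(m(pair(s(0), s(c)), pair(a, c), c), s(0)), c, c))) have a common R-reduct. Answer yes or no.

Reduce t₁ = s(m(0, m(pair(a, m(0, m(c, a, m(a, c, c)), c)), 0, c), c)):
1. s(m(0, m(pair(a, m(0, m(c, a, m(a, c, c)), c)), 0, c), c))  →  s(m(pair(a, m(0, m(c, a, m(a, c, c)), c)), 0, c))   [R3 at 1]
2. s(m(pair(a, m(0, m(c, a, m(a, c, c)), c)), 0, c))  →  s(0)   [R3 at 1]

Reduce t₂ = s(m(s(a), m(s(pair(a, a)), 0, c), m(pair(m(pair(s(0), s(c)), pair(a, c), c), s(0)), c, c))):
1. s(m(s(a), m(s(pair(a, a)), 0, c), m(pair(m(pair(s(0), s(c)), pair(a, c), c), s(0)), c, c)))  →  s(m(s(a), 0, m(pair(m(pair(s(0), s(c)), pair(a, c), c), s(0)), c, c)))   [R3 at 1.2]
2. s(m(s(a), 0, m(pair(m(pair(s(0), s(c)), pair(a, c), c), s(0)), c, c)))  →  s(m(s(a), 0, c))   [R3 at 1.3]
3. s(m(s(a), 0, c))  →  s(0)   [R3 at 1]

yes — NF(t₁) = s(0), NF(t₂) = s(0)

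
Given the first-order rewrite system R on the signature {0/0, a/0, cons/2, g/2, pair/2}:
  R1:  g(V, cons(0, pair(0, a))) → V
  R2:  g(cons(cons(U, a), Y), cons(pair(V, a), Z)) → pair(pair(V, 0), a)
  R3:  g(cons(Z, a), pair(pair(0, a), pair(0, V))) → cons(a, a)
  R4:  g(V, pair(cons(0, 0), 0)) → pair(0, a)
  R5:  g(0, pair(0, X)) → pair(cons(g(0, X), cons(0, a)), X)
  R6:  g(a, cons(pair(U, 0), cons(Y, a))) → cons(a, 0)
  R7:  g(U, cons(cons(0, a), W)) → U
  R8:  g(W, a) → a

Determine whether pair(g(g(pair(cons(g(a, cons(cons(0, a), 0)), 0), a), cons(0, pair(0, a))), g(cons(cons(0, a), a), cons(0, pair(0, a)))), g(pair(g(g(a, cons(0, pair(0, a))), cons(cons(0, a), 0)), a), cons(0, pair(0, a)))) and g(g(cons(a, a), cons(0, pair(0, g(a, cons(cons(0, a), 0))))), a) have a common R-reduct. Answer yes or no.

no — NF(t₁) = pair(pair(cons(a, 0), a), pair(a, a)), NF(t₂) = a

Reduce t₁ = pair(g(g(pair(cons(g(a, cons(cons(0, a), 0)), 0), a), cons(0, pair(0, a))), g(cons(cons(0, a), a), cons(0, pair(0, a)))), g(pair(g(g(a, cons(0, pair(0, a))), cons(cons(0, a), 0)), a), cons(0, pair(0, a)))):
1. pair(g(g(pair(cons(g(a, cons(cons(0, a), 0)), 0), a), cons(0, pair(0, a))), g(cons(cons(0, a), a), cons(0, pair(0, a)))), g(pair(g(g(a, cons(0, pair(0, a))), cons(cons(0, a), 0)), a), cons(0, pair(0, a))))  →  pair(g(pair(cons(g(a, cons(cons(0, a), 0)), 0), a), g(cons(cons(0, a), a), cons(0, pair(0, a)))), g(pair(g(g(a, cons(0, pair(0, a))), cons(cons(0, a), 0)), a), cons(0, pair(0, a))))   [R1 at 1.1]
2. pair(g(pair(cons(g(a, cons(cons(0, a), 0)), 0), a), g(cons(cons(0, a), a), cons(0, pair(0, a)))), g(pair(g(g(a, cons(0, pair(0, a))), cons(cons(0, a), 0)), a), cons(0, pair(0, a))))  →  pair(g(pair(cons(a, 0), a), g(cons(cons(0, a), a), cons(0, pair(0, a)))), g(pair(g(g(a, cons(0, pair(0, a))), cons(cons(0, a), 0)), a), cons(0, pair(0, a))))   [R7 at 1.1.1.1]
3. pair(g(pair(cons(a, 0), a), g(cons(cons(0, a), a), cons(0, pair(0, a)))), g(pair(g(g(a, cons(0, pair(0, a))), cons(cons(0, a), 0)), a), cons(0, pair(0, a))))  →  pair(g(pair(cons(a, 0), a), cons(cons(0, a), a)), g(pair(g(g(a, cons(0, pair(0, a))), cons(cons(0, a), 0)), a), cons(0, pair(0, a))))   [R1 at 1.2]
4. pair(g(pair(cons(a, 0), a), cons(cons(0, a), a)), g(pair(g(g(a, cons(0, pair(0, a))), cons(cons(0, a), 0)), a), cons(0, pair(0, a))))  →  pair(pair(cons(a, 0), a), g(pair(g(g(a, cons(0, pair(0, a))), cons(cons(0, a), 0)), a), cons(0, pair(0, a))))   [R7 at 1]
5. pair(pair(cons(a, 0), a), g(pair(g(g(a, cons(0, pair(0, a))), cons(cons(0, a), 0)), a), cons(0, pair(0, a))))  →  pair(pair(cons(a, 0), a), pair(g(g(a, cons(0, pair(0, a))), cons(cons(0, a), 0)), a))   [R1 at 2]
6. pair(pair(cons(a, 0), a), pair(g(g(a, cons(0, pair(0, a))), cons(cons(0, a), 0)), a))  →  pair(pair(cons(a, 0), a), pair(g(a, cons(0, pair(0, a))), a))   [R7 at 2.1]
7. pair(pair(cons(a, 0), a), pair(g(a, cons(0, pair(0, a))), a))  →  pair(pair(cons(a, 0), a), pair(a, a))   [R1 at 2.1]

Reduce t₂ = g(g(cons(a, a), cons(0, pair(0, g(a, cons(cons(0, a), 0))))), a):
1. g(g(cons(a, a), cons(0, pair(0, g(a, cons(cons(0, a), 0))))), a)  →  a   [R8 at ε]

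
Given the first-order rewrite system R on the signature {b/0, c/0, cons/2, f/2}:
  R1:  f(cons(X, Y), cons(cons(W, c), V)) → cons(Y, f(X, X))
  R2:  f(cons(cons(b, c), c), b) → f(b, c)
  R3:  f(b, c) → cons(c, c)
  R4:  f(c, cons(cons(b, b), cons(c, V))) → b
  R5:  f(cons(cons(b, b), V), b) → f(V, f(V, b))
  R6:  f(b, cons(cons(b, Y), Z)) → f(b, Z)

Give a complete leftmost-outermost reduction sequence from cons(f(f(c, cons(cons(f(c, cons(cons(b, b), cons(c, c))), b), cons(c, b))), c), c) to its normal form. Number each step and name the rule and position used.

cons(cons(c, c), c)

1. cons(f(f(c, cons(cons(f(c, cons(cons(b, b), cons(c, c))), b), cons(c, b))), c), c)  →  cons(f(f(c, cons(cons(b, b), cons(c, b))), c), c)   [R4 at 1.1.2.1.1]
2. cons(f(f(c, cons(cons(b, b), cons(c, b))), c), c)  →  cons(f(b, c), c)   [R4 at 1.1]
3. cons(f(b, c), c)  →  cons(cons(c, c), c)   [R3 at 1]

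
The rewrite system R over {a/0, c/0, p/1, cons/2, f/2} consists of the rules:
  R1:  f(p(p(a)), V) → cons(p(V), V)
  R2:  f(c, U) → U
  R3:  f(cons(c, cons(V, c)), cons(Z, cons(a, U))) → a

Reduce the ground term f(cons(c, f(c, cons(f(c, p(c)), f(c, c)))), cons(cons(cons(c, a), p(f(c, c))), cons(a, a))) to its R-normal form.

1. f(cons(c, f(c, cons(f(c, p(c)), f(c, c)))), cons(cons(cons(c, a), p(f(c, c))), cons(a, a)))  →  f(cons(c, cons(f(c, p(c)), f(c, c))), cons(cons(cons(c, a), p(f(c, c))), cons(a, a)))   [R2 at 1.2]
2. f(cons(c, cons(f(c, p(c)), f(c, c))), cons(cons(cons(c, a), p(f(c, c))), cons(a, a)))  →  f(cons(c, cons(p(c), f(c, c))), cons(cons(cons(c, a), p(f(c, c))), cons(a, a)))   [R2 at 1.2.1]
3. f(cons(c, cons(p(c), f(c, c))), cons(cons(cons(c, a), p(f(c, c))), cons(a, a)))  →  f(cons(c, cons(p(c), c)), cons(cons(cons(c, a), p(f(c, c))), cons(a, a)))   [R2 at 1.2.2]
4. f(cons(c, cons(p(c), c)), cons(cons(cons(c, a), p(f(c, c))), cons(a, a)))  →  a   [R3 at ε]

a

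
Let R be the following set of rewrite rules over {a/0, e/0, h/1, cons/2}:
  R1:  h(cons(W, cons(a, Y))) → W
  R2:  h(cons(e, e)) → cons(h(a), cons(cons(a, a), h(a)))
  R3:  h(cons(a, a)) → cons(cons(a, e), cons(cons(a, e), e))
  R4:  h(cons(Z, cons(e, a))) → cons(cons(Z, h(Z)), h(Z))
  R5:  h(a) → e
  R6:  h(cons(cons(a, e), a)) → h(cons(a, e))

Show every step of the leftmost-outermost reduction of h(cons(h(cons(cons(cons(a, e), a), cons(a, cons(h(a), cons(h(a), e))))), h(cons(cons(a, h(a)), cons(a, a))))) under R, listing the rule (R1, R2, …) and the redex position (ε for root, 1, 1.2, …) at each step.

cons(cons(a, e), a)

1. h(cons(h(cons(cons(cons(a, e), a), cons(a, cons(h(a), cons(h(a), e))))), h(cons(cons(a, h(a)), cons(a, a)))))  →  h(cons(cons(cons(a, e), a), h(cons(cons(a, h(a)), cons(a, a)))))   [R1 at 1.1]
2. h(cons(cons(cons(a, e), a), h(cons(cons(a, h(a)), cons(a, a)))))  →  h(cons(cons(cons(a, e), a), cons(a, h(a))))   [R1 at 1.2]
3. h(cons(cons(cons(a, e), a), cons(a, h(a))))  →  cons(cons(a, e), a)   [R1 at ε]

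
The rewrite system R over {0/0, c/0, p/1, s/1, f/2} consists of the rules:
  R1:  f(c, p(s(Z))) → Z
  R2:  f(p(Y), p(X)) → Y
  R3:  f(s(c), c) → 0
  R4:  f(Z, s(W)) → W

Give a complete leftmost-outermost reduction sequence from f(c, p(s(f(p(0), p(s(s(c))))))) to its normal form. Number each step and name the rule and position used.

0

1. f(c, p(s(f(p(0), p(s(s(c)))))))  →  f(p(0), p(s(s(c))))   [R1 at ε]
2. f(p(0), p(s(s(c))))  →  0   [R2 at ε]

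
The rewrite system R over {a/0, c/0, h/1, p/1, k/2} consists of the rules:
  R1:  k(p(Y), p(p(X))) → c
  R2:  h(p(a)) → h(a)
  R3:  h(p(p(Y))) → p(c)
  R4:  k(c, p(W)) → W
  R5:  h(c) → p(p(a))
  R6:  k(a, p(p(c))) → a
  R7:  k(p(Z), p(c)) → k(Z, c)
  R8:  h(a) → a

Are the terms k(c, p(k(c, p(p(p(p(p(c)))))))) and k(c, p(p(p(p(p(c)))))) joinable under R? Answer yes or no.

Reduce t₁ = k(c, p(k(c, p(p(p(p(p(c)))))))):
1. k(c, p(k(c, p(p(p(p(p(c))))))))  →  k(c, p(p(p(p(p(c))))))   [R4 at ε]
2. k(c, p(p(p(p(p(c))))))  →  p(p(p(p(c))))   [R4 at ε]

Reduce t₂ = k(c, p(p(p(p(p(c)))))):
1. k(c, p(p(p(p(p(c))))))  →  p(p(p(p(c))))   [R4 at ε]

yes — NF(t₁) = p(p(p(p(c)))), NF(t₂) = p(p(p(p(c))))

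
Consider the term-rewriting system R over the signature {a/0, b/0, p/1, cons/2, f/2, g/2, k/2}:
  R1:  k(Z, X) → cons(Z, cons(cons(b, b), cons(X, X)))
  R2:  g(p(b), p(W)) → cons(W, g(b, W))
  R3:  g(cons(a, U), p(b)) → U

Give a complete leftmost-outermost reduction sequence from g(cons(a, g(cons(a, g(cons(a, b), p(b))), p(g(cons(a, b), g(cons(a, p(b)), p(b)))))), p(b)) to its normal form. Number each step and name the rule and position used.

b

1. g(cons(a, g(cons(a, g(cons(a, b), p(b))), p(g(cons(a, b), g(cons(a, p(b)), p(b)))))), p(b))  →  g(cons(a, g(cons(a, b), p(b))), p(g(cons(a, b), g(cons(a, p(b)), p(b)))))   [R3 at ε]
2. g(cons(a, g(cons(a, b), p(b))), p(g(cons(a, b), g(cons(a, p(b)), p(b)))))  →  g(cons(a, b), p(g(cons(a, b), g(cons(a, p(b)), p(b)))))   [R3 at 1.2]
3. g(cons(a, b), p(g(cons(a, b), g(cons(a, p(b)), p(b)))))  →  g(cons(a, b), p(g(cons(a, b), p(b))))   [R3 at 2.1.2]
4. g(cons(a, b), p(g(cons(a, b), p(b))))  →  g(cons(a, b), p(b))   [R3 at 2.1]
5. g(cons(a, b), p(b))  →  b   [R3 at ε]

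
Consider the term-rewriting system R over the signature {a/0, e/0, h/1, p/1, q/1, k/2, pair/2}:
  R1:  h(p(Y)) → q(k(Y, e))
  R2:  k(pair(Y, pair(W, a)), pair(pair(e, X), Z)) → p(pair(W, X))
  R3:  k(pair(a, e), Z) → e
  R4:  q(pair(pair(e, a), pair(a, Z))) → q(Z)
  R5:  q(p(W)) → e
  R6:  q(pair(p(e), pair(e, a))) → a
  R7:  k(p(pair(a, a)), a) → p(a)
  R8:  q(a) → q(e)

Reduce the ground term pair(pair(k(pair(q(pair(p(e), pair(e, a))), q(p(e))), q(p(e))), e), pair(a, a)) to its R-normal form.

1. pair(pair(k(pair(q(pair(p(e), pair(e, a))), q(p(e))), q(p(e))), e), pair(a, a))  →  pair(pair(k(pair(a, q(p(e))), q(p(e))), e), pair(a, a))   [R6 at 1.1.1.1]
2. pair(pair(k(pair(a, q(p(e))), q(p(e))), e), pair(a, a))  →  pair(pair(k(pair(a, e), q(p(e))), e), pair(a, a))   [R5 at 1.1.1.2]
3. pair(pair(k(pair(a, e), q(p(e))), e), pair(a, a))  →  pair(pair(e, e), pair(a, a))   [R3 at 1.1]

pair(pair(e, e), pair(a, a))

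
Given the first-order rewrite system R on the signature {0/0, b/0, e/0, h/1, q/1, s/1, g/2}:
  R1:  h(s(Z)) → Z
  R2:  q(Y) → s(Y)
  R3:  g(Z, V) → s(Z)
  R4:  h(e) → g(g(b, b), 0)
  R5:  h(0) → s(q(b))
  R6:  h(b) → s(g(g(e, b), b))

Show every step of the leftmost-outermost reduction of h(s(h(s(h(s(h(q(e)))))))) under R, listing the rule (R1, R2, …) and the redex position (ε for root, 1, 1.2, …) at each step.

e

1. h(s(h(s(h(s(h(q(e))))))))  →  h(s(h(s(h(q(e))))))   [R1 at ε]
2. h(s(h(s(h(q(e))))))  →  h(s(h(q(e))))   [R1 at ε]
3. h(s(h(q(e))))  →  h(q(e))   [R1 at ε]
4. h(q(e))  →  h(s(e))   [R2 at 1]
5. h(s(e))  →  e   [R1 at ε]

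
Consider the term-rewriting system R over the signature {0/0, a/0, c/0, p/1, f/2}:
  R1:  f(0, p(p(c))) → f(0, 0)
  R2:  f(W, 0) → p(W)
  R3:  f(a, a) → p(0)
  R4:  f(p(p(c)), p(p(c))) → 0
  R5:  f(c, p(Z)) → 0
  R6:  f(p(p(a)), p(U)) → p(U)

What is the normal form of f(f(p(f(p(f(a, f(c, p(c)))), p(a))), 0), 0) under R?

p(p(p(p(a))))

1. f(f(p(f(p(f(a, f(c, p(c)))), p(a))), 0), 0)  →  p(f(p(f(p(f(a, f(c, p(c)))), p(a))), 0))   [R2 at ε]
2. p(f(p(f(p(f(a, f(c, p(c)))), p(a))), 0))  →  p(p(p(f(p(f(a, f(c, p(c)))), p(a)))))   [R2 at 1]
3. p(p(p(f(p(f(a, f(c, p(c)))), p(a)))))  →  p(p(p(f(p(f(a, 0)), p(a)))))   [R5 at 1.1.1.1.1.2]
4. p(p(p(f(p(f(a, 0)), p(a)))))  →  p(p(p(f(p(p(a)), p(a)))))   [R2 at 1.1.1.1.1]
5. p(p(p(f(p(p(a)), p(a)))))  →  p(p(p(p(a))))   [R6 at 1.1.1]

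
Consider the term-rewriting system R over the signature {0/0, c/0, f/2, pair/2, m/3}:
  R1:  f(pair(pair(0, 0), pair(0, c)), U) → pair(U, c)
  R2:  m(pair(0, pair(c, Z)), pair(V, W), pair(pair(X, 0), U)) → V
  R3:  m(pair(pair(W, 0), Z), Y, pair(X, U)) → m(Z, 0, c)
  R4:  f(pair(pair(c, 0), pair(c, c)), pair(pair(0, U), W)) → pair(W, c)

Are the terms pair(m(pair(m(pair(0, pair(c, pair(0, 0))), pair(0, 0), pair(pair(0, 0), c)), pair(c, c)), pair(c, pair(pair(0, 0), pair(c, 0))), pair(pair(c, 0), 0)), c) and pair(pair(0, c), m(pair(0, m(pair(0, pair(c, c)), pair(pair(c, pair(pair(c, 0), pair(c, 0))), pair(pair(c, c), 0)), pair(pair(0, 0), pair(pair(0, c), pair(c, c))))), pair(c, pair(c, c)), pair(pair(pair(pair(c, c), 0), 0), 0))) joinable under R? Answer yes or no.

no — NF(t₁) = pair(c, c), NF(t₂) = pair(pair(0, c), c)

Reduce t₁ = pair(m(pair(m(pair(0, pair(c, pair(0, 0))), pair(0, 0), pair(pair(0, 0), c)), pair(c, c)), pair(c, pair(pair(0, 0), pair(c, 0))), pair(pair(c, 0), 0)), c):
1. pair(m(pair(m(pair(0, pair(c, pair(0, 0))), pair(0, 0), pair(pair(0, 0), c)), pair(c, c)), pair(c, pair(pair(0, 0), pair(c, 0))), pair(pair(c, 0), 0)), c)  →  pair(m(pair(0, pair(c, c)), pair(c, pair(pair(0, 0), pair(c, 0))), pair(pair(c, 0), 0)), c)   [R2 at 1.1.1]
2. pair(m(pair(0, pair(c, c)), pair(c, pair(pair(0, 0), pair(c, 0))), pair(pair(c, 0), 0)), c)  →  pair(c, c)   [R2 at 1]

Reduce t₂ = pair(pair(0, c), m(pair(0, m(pair(0, pair(c, c)), pair(pair(c, pair(pair(c, 0), pair(c, 0))), pair(pair(c, c), 0)), pair(pair(0, 0), pair(pair(0, c), pair(c, c))))), pair(c, pair(c, c)), pair(pair(pair(pair(c, c), 0), 0), 0))):
1. pair(pair(0, c), m(pair(0, m(pair(0, pair(c, c)), pair(pair(c, pair(pair(c, 0), pair(c, 0))), pair(pair(c, c), 0)), pair(pair(0, 0), pair(pair(0, c), pair(c, c))))), pair(c, pair(c, c)), pair(pair(pair(pair(c, c), 0), 0), 0)))  →  pair(pair(0, c), m(pair(0, pair(c, pair(pair(c, 0), pair(c, 0)))), pair(c, pair(c, c)), pair(pair(pair(pair(c, c), 0), 0), 0)))   [R2 at 2.1.2]
2. pair(pair(0, c), m(pair(0, pair(c, pair(pair(c, 0), pair(c, 0)))), pair(c, pair(c, c)), pair(pair(pair(pair(c, c), 0), 0), 0)))  →  pair(pair(0, c), c)   [R2 at 2]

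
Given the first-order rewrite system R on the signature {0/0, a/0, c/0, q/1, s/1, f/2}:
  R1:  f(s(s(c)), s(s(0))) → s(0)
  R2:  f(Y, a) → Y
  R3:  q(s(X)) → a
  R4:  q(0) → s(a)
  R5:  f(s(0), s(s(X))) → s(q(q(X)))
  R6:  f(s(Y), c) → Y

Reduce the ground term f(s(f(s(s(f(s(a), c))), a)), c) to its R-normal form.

1. f(s(f(s(s(f(s(a), c))), a)), c)  →  f(s(s(f(s(a), c))), a)   [R6 at ε]
2. f(s(s(f(s(a), c))), a)  →  s(s(f(s(a), c)))   [R2 at ε]
3. s(s(f(s(a), c)))  →  s(s(a))   [R6 at 1.1]

s(s(a))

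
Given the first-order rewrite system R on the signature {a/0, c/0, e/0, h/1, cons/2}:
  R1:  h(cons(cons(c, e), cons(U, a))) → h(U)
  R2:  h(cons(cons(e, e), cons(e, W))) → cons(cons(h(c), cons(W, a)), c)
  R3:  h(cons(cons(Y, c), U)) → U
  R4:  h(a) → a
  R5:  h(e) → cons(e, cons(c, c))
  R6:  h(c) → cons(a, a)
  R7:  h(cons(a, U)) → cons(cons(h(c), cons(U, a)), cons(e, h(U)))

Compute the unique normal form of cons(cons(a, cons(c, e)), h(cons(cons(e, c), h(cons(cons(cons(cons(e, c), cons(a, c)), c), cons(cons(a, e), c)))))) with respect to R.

cons(cons(a, cons(c, e)), cons(cons(a, e), c))

1. cons(cons(a, cons(c, e)), h(cons(cons(e, c), h(cons(cons(cons(cons(e, c), cons(a, c)), c), cons(cons(a, e), c))))))  →  cons(cons(a, cons(c, e)), h(cons(cons(cons(cons(e, c), cons(a, c)), c), cons(cons(a, e), c))))   [R3 at 2]
2. cons(cons(a, cons(c, e)), h(cons(cons(cons(cons(e, c), cons(a, c)), c), cons(cons(a, e), c))))  →  cons(cons(a, cons(c, e)), cons(cons(a, e), c))   [R3 at 2]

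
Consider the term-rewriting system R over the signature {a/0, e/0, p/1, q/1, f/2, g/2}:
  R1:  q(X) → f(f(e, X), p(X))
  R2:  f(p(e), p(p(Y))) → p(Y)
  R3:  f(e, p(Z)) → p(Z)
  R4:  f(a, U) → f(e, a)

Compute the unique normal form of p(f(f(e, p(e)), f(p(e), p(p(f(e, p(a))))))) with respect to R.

1. p(f(f(e, p(e)), f(p(e), p(p(f(e, p(a)))))))  →  p(f(p(e), f(p(e), p(p(f(e, p(a)))))))   [R3 at 1.1]
2. p(f(p(e), f(p(e), p(p(f(e, p(a)))))))  →  p(f(p(e), p(f(e, p(a)))))   [R2 at 1.2]
3. p(f(p(e), p(f(e, p(a)))))  →  p(f(p(e), p(p(a))))   [R3 at 1.2.1]
4. p(f(p(e), p(p(a))))  →  p(p(a))   [R2 at 1]

p(p(a))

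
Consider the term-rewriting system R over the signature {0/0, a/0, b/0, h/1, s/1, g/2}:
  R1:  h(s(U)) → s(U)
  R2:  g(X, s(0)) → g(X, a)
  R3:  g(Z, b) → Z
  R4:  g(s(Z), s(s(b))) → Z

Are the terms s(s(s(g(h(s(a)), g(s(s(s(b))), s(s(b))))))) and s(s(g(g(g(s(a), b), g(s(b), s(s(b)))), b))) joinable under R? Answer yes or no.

yes — NF(t₁) = s(s(s(a))), NF(t₂) = s(s(s(a)))

Reduce t₁ = s(s(s(g(h(s(a)), g(s(s(s(b))), s(s(b))))))):
1. s(s(s(g(h(s(a)), g(s(s(s(b))), s(s(b)))))))  →  s(s(s(g(s(a), g(s(s(s(b))), s(s(b)))))))   [R1 at 1.1.1.1]
2. s(s(s(g(s(a), g(s(s(s(b))), s(s(b)))))))  →  s(s(s(g(s(a), s(s(b))))))   [R4 at 1.1.1.2]
3. s(s(s(g(s(a), s(s(b))))))  →  s(s(s(a)))   [R4 at 1.1.1]

Reduce t₂ = s(s(g(g(g(s(a), b), g(s(b), s(s(b)))), b))):
1. s(s(g(g(g(s(a), b), g(s(b), s(s(b)))), b)))  →  s(s(g(g(s(a), b), g(s(b), s(s(b))))))   [R3 at 1.1]
2. s(s(g(g(s(a), b), g(s(b), s(s(b))))))  →  s(s(g(s(a), g(s(b), s(s(b))))))   [R3 at 1.1.1]
3. s(s(g(s(a), g(s(b), s(s(b))))))  →  s(s(g(s(a), b)))   [R4 at 1.1.2]
4. s(s(g(s(a), b)))  →  s(s(s(a)))   [R3 at 1.1]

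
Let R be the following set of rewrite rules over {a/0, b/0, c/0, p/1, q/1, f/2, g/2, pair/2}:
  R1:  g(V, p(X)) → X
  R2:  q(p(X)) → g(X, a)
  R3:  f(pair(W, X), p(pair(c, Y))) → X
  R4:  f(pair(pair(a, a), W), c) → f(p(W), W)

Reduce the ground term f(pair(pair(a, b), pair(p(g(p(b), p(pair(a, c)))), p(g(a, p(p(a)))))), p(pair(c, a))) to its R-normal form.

pair(p(pair(a, c)), p(p(a)))

1. f(pair(pair(a, b), pair(p(g(p(b), p(pair(a, c)))), p(g(a, p(p(a)))))), p(pair(c, a)))  →  pair(p(g(p(b), p(pair(a, c)))), p(g(a, p(p(a)))))   [R3 at ε]
2. pair(p(g(p(b), p(pair(a, c)))), p(g(a, p(p(a)))))  →  pair(p(pair(a, c)), p(g(a, p(p(a)))))   [R1 at 1.1]
3. pair(p(pair(a, c)), p(g(a, p(p(a)))))  →  pair(p(pair(a, c)), p(p(a)))   [R1 at 2.1]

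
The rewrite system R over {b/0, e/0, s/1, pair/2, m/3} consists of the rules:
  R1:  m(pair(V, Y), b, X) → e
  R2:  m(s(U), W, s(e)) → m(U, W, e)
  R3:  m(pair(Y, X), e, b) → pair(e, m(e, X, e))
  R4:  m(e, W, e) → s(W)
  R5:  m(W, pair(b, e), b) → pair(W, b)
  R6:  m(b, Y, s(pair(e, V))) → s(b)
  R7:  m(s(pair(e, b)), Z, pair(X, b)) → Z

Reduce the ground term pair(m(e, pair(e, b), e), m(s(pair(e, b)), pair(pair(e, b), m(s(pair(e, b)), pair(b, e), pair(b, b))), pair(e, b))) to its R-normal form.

pair(s(pair(e, b)), pair(pair(e, b), pair(b, e)))

1. pair(m(e, pair(e, b), e), m(s(pair(e, b)), pair(pair(e, b), m(s(pair(e, b)), pair(b, e), pair(b, b))), pair(e, b)))  →  pair(s(pair(e, b)), m(s(pair(e, b)), pair(pair(e, b), m(s(pair(e, b)), pair(b, e), pair(b, b))), pair(e, b)))   [R4 at 1]
2. pair(s(pair(e, b)), m(s(pair(e, b)), pair(pair(e, b), m(s(pair(e, b)), pair(b, e), pair(b, b))), pair(e, b)))  →  pair(s(pair(e, b)), pair(pair(e, b), m(s(pair(e, b)), pair(b, e), pair(b, b))))   [R7 at 2]
3. pair(s(pair(e, b)), pair(pair(e, b), m(s(pair(e, b)), pair(b, e), pair(b, b))))  →  pair(s(pair(e, b)), pair(pair(e, b), pair(b, e)))   [R7 at 2.2]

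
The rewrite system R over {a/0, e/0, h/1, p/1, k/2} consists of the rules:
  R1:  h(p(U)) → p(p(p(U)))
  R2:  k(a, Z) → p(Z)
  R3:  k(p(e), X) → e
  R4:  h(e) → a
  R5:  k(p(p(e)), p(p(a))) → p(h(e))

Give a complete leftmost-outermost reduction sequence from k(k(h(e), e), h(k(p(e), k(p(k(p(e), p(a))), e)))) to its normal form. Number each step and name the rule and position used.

1. k(k(h(e), e), h(k(p(e), k(p(k(p(e), p(a))), e))))  →  k(k(a, e), h(k(p(e), k(p(k(p(e), p(a))), e))))   [R4 at 1.1]
2. k(k(a, e), h(k(p(e), k(p(k(p(e), p(a))), e))))  →  k(p(e), h(k(p(e), k(p(k(p(e), p(a))), e))))   [R2 at 1]
3. k(p(e), h(k(p(e), k(p(k(p(e), p(a))), e))))  →  e   [R3 at ε]

e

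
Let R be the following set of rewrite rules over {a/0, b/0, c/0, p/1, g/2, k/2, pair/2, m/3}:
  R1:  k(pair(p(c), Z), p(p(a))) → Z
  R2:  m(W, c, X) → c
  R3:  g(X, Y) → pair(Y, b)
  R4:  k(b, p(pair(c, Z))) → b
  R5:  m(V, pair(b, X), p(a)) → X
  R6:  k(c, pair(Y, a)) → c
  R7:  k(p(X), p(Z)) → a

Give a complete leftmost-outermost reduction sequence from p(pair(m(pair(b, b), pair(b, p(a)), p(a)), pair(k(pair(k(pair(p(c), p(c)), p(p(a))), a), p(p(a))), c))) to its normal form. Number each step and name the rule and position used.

p(pair(p(a), pair(a, c)))

1. p(pair(m(pair(b, b), pair(b, p(a)), p(a)), pair(k(pair(k(pair(p(c), p(c)), p(p(a))), a), p(p(a))), c)))  →  p(pair(p(a), pair(k(pair(k(pair(p(c), p(c)), p(p(a))), a), p(p(a))), c)))   [R5 at 1.1]
2. p(pair(p(a), pair(k(pair(k(pair(p(c), p(c)), p(p(a))), a), p(p(a))), c)))  →  p(pair(p(a), pair(k(pair(p(c), a), p(p(a))), c)))   [R1 at 1.2.1.1.1]
3. p(pair(p(a), pair(k(pair(p(c), a), p(p(a))), c)))  →  p(pair(p(a), pair(a, c)))   [R1 at 1.2.1]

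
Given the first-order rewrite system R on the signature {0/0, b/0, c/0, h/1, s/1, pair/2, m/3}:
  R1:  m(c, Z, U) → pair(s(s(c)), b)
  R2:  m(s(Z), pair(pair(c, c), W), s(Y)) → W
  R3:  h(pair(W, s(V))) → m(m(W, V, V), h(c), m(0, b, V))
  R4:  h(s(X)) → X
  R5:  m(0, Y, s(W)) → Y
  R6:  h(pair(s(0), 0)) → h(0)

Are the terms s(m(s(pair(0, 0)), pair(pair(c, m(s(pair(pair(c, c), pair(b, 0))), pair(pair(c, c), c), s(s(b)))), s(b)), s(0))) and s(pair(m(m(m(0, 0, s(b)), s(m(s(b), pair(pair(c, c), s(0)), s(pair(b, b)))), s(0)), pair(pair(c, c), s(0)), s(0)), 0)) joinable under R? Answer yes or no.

Reduce t₁ = s(m(s(pair(0, 0)), pair(pair(c, m(s(pair(pair(c, c), pair(b, 0))), pair(pair(c, c), c), s(s(b)))), s(b)), s(0))):
1. s(m(s(pair(0, 0)), pair(pair(c, m(s(pair(pair(c, c), pair(b, 0))), pair(pair(c, c), c), s(s(b)))), s(b)), s(0)))  →  s(m(s(pair(0, 0)), pair(pair(c, c), s(b)), s(0)))   [R2 at 1.2.1.2]
2. s(m(s(pair(0, 0)), pair(pair(c, c), s(b)), s(0)))  →  s(s(b))   [R2 at 1]

Reduce t₂ = s(pair(m(m(m(0, 0, s(b)), s(m(s(b), pair(pair(c, c), s(0)), s(pair(b, b)))), s(0)), pair(pair(c, c), s(0)), s(0)), 0)):
1. s(pair(m(m(m(0, 0, s(b)), s(m(s(b), pair(pair(c, c), s(0)), s(pair(b, b)))), s(0)), pair(pair(c, c), s(0)), s(0)), 0))  →  s(pair(m(m(0, s(m(s(b), pair(pair(c, c), s(0)), s(pair(b, b)))), s(0)), pair(pair(c, c), s(0)), s(0)), 0))   [R5 at 1.1.1.1]
2. s(pair(m(m(0, s(m(s(b), pair(pair(c, c), s(0)), s(pair(b, b)))), s(0)), pair(pair(c, c), s(0)), s(0)), 0))  →  s(pair(m(s(m(s(b), pair(pair(c, c), s(0)), s(pair(b, b)))), pair(pair(c, c), s(0)), s(0)), 0))   [R5 at 1.1.1]
3. s(pair(m(s(m(s(b), pair(pair(c, c), s(0)), s(pair(b, b)))), pair(pair(c, c), s(0)), s(0)), 0))  →  s(pair(s(0), 0))   [R2 at 1.1]

no — NF(t₁) = s(s(b)), NF(t₂) = s(pair(s(0), 0))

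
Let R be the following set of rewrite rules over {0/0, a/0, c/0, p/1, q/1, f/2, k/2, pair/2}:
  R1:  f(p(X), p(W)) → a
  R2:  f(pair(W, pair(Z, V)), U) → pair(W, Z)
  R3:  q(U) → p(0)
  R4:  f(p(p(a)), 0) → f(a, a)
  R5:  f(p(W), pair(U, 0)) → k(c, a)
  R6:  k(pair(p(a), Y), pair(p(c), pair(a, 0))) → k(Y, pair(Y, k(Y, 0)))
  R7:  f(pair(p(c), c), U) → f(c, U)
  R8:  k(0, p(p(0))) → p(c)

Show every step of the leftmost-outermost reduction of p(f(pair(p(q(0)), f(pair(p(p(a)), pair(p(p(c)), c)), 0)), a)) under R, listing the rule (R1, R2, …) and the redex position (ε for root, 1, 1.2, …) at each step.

p(pair(p(p(0)), p(p(a))))

1. p(f(pair(p(q(0)), f(pair(p(p(a)), pair(p(p(c)), c)), 0)), a))  →  p(f(pair(p(p(0)), f(pair(p(p(a)), pair(p(p(c)), c)), 0)), a))   [R3 at 1.1.1.1]
2. p(f(pair(p(p(0)), f(pair(p(p(a)), pair(p(p(c)), c)), 0)), a))  →  p(f(pair(p(p(0)), pair(p(p(a)), p(p(c)))), a))   [R2 at 1.1.2]
3. p(f(pair(p(p(0)), pair(p(p(a)), p(p(c)))), a))  →  p(pair(p(p(0)), p(p(a))))   [R2 at 1]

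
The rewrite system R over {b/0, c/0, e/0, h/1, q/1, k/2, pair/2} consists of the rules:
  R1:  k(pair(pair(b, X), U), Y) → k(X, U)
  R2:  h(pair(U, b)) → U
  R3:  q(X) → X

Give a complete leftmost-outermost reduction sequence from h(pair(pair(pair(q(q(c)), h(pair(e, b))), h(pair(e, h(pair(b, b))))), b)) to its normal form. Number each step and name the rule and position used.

1. h(pair(pair(pair(q(q(c)), h(pair(e, b))), h(pair(e, h(pair(b, b))))), b))  →  pair(pair(q(q(c)), h(pair(e, b))), h(pair(e, h(pair(b, b)))))   [R2 at ε]
2. pair(pair(q(q(c)), h(pair(e, b))), h(pair(e, h(pair(b, b)))))  →  pair(pair(q(c), h(pair(e, b))), h(pair(e, h(pair(b, b)))))   [R3 at 1.1]
3. pair(pair(q(c), h(pair(e, b))), h(pair(e, h(pair(b, b)))))  →  pair(pair(c, h(pair(e, b))), h(pair(e, h(pair(b, b)))))   [R3 at 1.1]
4. pair(pair(c, h(pair(e, b))), h(pair(e, h(pair(b, b)))))  →  pair(pair(c, e), h(pair(e, h(pair(b, b)))))   [R2 at 1.2]
5. pair(pair(c, e), h(pair(e, h(pair(b, b)))))  →  pair(pair(c, e), h(pair(e, b)))   [R2 at 2.1.2]
6. pair(pair(c, e), h(pair(e, b)))  →  pair(pair(c, e), e)   [R2 at 2]

pair(pair(c, e), e)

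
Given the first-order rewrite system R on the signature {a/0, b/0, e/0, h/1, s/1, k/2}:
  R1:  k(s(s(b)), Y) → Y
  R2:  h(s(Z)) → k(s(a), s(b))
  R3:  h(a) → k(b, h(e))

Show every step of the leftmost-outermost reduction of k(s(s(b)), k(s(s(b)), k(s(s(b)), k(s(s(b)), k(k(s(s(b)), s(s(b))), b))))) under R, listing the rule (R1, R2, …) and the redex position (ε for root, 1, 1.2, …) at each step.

1. k(s(s(b)), k(s(s(b)), k(s(s(b)), k(s(s(b)), k(k(s(s(b)), s(s(b))), b)))))  →  k(s(s(b)), k(s(s(b)), k(s(s(b)), k(k(s(s(b)), s(s(b))), b))))   [R1 at ε]
2. k(s(s(b)), k(s(s(b)), k(s(s(b)), k(k(s(s(b)), s(s(b))), b))))  →  k(s(s(b)), k(s(s(b)), k(k(s(s(b)), s(s(b))), b)))   [R1 at ε]
3. k(s(s(b)), k(s(s(b)), k(k(s(s(b)), s(s(b))), b)))  →  k(s(s(b)), k(k(s(s(b)), s(s(b))), b))   [R1 at ε]
4. k(s(s(b)), k(k(s(s(b)), s(s(b))), b))  →  k(k(s(s(b)), s(s(b))), b)   [R1 at ε]
5. k(k(s(s(b)), s(s(b))), b)  →  k(s(s(b)), b)   [R1 at 1]
6. k(s(s(b)), b)  →  b   [R1 at ε]

b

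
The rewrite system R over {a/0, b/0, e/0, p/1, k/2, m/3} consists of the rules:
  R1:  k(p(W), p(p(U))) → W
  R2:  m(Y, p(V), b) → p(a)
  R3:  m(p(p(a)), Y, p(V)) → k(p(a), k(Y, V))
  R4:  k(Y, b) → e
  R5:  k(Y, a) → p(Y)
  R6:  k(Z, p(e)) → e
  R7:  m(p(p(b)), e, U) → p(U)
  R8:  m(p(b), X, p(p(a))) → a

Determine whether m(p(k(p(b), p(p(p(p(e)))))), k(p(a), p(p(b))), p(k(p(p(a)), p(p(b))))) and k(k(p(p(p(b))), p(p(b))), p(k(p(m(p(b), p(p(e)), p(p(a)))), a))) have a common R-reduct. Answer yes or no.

Reduce t₁ = m(p(k(p(b), p(p(p(p(e)))))), k(p(a), p(p(b))), p(k(p(p(a)), p(p(b))))):
1. m(p(k(p(b), p(p(p(p(e)))))), k(p(a), p(p(b))), p(k(p(p(a)), p(p(b)))))  →  m(p(b), k(p(a), p(p(b))), p(k(p(p(a)), p(p(b)))))   [R1 at 1.1]
2. m(p(b), k(p(a), p(p(b))), p(k(p(p(a)), p(p(b)))))  →  m(p(b), a, p(k(p(p(a)), p(p(b)))))   [R1 at 2]
3. m(p(b), a, p(k(p(p(a)), p(p(b)))))  →  m(p(b), a, p(p(a)))   [R1 at 3.1]
4. m(p(b), a, p(p(a)))  →  a   [R8 at ε]

Reduce t₂ = k(k(p(p(p(b))), p(p(b))), p(k(p(m(p(b), p(p(e)), p(p(a)))), a))):
1. k(k(p(p(p(b))), p(p(b))), p(k(p(m(p(b), p(p(e)), p(p(a)))), a)))  →  k(p(p(b)), p(k(p(m(p(b), p(p(e)), p(p(a)))), a)))   [R1 at 1]
2. k(p(p(b)), p(k(p(m(p(b), p(p(e)), p(p(a)))), a)))  →  k(p(p(b)), p(p(p(m(p(b), p(p(e)), p(p(a)))))))   [R5 at 2.1]
3. k(p(p(b)), p(p(p(m(p(b), p(p(e)), p(p(a)))))))  →  p(b)   [R1 at ε]

no — NF(t₁) = a, NF(t₂) = p(b)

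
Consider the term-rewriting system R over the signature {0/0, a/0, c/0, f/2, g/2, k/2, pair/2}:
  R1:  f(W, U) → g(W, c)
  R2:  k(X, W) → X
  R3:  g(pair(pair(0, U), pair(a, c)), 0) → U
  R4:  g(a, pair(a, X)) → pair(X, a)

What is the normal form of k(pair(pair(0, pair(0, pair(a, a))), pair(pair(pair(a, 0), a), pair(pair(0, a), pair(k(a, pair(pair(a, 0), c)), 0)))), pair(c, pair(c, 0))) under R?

pair(pair(0, pair(0, pair(a, a))), pair(pair(pair(a, 0), a), pair(pair(0, a), pair(a, 0))))

1. k(pair(pair(0, pair(0, pair(a, a))), pair(pair(pair(a, 0), a), pair(pair(0, a), pair(k(a, pair(pair(a, 0), c)), 0)))), pair(c, pair(c, 0)))  →  pair(pair(0, pair(0, pair(a, a))), pair(pair(pair(a, 0), a), pair(pair(0, a), pair(k(a, pair(pair(a, 0), c)), 0))))   [R2 at ε]
2. pair(pair(0, pair(0, pair(a, a))), pair(pair(pair(a, 0), a), pair(pair(0, a), pair(k(a, pair(pair(a, 0), c)), 0))))  →  pair(pair(0, pair(0, pair(a, a))), pair(pair(pair(a, 0), a), pair(pair(0, a), pair(a, 0))))   [R2 at 2.2.2.1]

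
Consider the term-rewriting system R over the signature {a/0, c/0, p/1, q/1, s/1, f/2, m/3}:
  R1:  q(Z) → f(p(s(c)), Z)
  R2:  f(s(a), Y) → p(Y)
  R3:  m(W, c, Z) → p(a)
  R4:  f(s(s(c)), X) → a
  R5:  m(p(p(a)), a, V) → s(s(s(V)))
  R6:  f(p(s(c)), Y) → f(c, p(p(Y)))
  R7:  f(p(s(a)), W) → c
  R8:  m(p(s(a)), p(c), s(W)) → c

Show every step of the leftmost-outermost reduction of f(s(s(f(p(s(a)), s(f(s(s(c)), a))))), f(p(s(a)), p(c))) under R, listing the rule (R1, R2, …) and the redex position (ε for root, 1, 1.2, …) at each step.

a

1. f(s(s(f(p(s(a)), s(f(s(s(c)), a))))), f(p(s(a)), p(c)))  →  f(s(s(c)), f(p(s(a)), p(c)))   [R7 at 1.1.1]
2. f(s(s(c)), f(p(s(a)), p(c)))  →  a   [R4 at ε]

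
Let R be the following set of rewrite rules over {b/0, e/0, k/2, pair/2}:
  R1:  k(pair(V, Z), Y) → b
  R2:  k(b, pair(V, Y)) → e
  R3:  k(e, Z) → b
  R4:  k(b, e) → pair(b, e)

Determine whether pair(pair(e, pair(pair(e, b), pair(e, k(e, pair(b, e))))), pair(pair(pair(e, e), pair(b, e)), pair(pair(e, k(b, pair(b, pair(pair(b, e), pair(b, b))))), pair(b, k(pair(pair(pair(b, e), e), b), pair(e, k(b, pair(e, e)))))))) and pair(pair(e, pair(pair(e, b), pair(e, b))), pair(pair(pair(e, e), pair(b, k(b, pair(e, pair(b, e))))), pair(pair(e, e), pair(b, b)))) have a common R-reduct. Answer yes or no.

Reduce t₁ = pair(pair(e, pair(pair(e, b), pair(e, k(e, pair(b, e))))), pair(pair(pair(e, e), pair(b, e)), pair(pair(e, k(b, pair(b, pair(pair(b, e), pair(b, b))))), pair(b, k(pair(pair(pair(b, e), e), b), pair(e, k(b, pair(e, e)))))))):
1. pair(pair(e, pair(pair(e, b), pair(e, k(e, pair(b, e))))), pair(pair(pair(e, e), pair(b, e)), pair(pair(e, k(b, pair(b, pair(pair(b, e), pair(b, b))))), pair(b, k(pair(pair(pair(b, e), e), b), pair(e, k(b, pair(e, e))))))))  →  pair(pair(e, pair(pair(e, b), pair(e, b))), pair(pair(pair(e, e), pair(b, e)), pair(pair(e, k(b, pair(b, pair(pair(b, e), pair(b, b))))), pair(b, k(pair(pair(pair(b, e), e), b), pair(e, k(b, pair(e, e))))))))   [R3 at 1.2.2.2]
2. pair(pair(e, pair(pair(e, b), pair(e, b))), pair(pair(pair(e, e), pair(b, e)), pair(pair(e, k(b, pair(b, pair(pair(b, e), pair(b, b))))), pair(b, k(pair(pair(pair(b, e), e), b), pair(e, k(b, pair(e, e))))))))  →  pair(pair(e, pair(pair(e, b), pair(e, b))), pair(pair(pair(e, e), pair(b, e)), pair(pair(e, e), pair(b, k(pair(pair(pair(b, e), e), b), pair(e, k(b, pair(e, e))))))))   [R2 at 2.2.1.2]
3. pair(pair(e, pair(pair(e, b), pair(e, b))), pair(pair(pair(e, e), pair(b, e)), pair(pair(e, e), pair(b, k(pair(pair(pair(b, e), e), b), pair(e, k(b, pair(e, e))))))))  →  pair(pair(e, pair(pair(e, b), pair(e, b))), pair(pair(pair(e, e), pair(b, e)), pair(pair(e, e), pair(b, b))))   [R1 at 2.2.2.2]

Reduce t₂ = pair(pair(e, pair(pair(e, b), pair(e, b))), pair(pair(pair(e, e), pair(b, k(b, pair(e, pair(b, e))))), pair(pair(e, e), pair(b, b)))):
1. pair(pair(e, pair(pair(e, b), pair(e, b))), pair(pair(pair(e, e), pair(b, k(b, pair(e, pair(b, e))))), pair(pair(e, e), pair(b, b))))  →  pair(pair(e, pair(pair(e, b), pair(e, b))), pair(pair(pair(e, e), pair(b, e)), pair(pair(e, e), pair(b, b))))   [R2 at 2.1.2.2]

yes — NF(t₁) = pair(pair(e, pair(pair(e, b), pair(e, b))), pair(pair(pair(e, e), pair(b, e)), pair(pair(e, e), pair(b, b)))), NF(t₂) = pair(pair(e, pair(pair(e, b), pair(e, b))), pair(pair(pair(e, e), pair(b, e)), pair(pair(e, e), pair(b, b))))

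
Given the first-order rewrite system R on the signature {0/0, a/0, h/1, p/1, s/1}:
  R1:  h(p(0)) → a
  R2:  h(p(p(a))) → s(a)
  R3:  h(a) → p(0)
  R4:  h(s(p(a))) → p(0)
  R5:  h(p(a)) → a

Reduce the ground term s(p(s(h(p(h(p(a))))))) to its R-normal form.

s(p(s(a)))

1. s(p(s(h(p(h(p(a)))))))  →  s(p(s(h(p(a)))))   [R5 at 1.1.1.1.1]
2. s(p(s(h(p(a)))))  →  s(p(s(a)))   [R5 at 1.1.1]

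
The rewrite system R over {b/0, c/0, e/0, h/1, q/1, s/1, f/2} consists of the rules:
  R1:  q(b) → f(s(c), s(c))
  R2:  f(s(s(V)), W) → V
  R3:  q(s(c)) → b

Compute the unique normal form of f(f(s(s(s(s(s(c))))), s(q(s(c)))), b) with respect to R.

s(c)

1. f(f(s(s(s(s(s(c))))), s(q(s(c)))), b)  →  f(s(s(s(c))), b)   [R2 at 1]
2. f(s(s(s(c))), b)  →  s(c)   [R2 at ε]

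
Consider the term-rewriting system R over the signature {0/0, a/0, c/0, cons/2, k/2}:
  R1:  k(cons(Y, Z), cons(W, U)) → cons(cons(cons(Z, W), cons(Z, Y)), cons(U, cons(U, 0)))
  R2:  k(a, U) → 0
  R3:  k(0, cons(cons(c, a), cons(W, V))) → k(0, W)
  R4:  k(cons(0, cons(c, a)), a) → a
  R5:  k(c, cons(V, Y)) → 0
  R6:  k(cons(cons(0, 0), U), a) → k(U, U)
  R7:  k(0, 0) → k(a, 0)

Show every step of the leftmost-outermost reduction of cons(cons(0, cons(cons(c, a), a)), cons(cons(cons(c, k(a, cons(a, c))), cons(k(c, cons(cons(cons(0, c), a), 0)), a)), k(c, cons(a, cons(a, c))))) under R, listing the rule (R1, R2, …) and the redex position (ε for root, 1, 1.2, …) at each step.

1. cons(cons(0, cons(cons(c, a), a)), cons(cons(cons(c, k(a, cons(a, c))), cons(k(c, cons(cons(cons(0, c), a), 0)), a)), k(c, cons(a, cons(a, c)))))  →  cons(cons(0, cons(cons(c, a), a)), cons(cons(cons(c, 0), cons(k(c, cons(cons(cons(0, c), a), 0)), a)), k(c, cons(a, cons(a, c)))))   [R2 at 2.1.1.2]
2. cons(cons(0, cons(cons(c, a), a)), cons(cons(cons(c, 0), cons(k(c, cons(cons(cons(0, c), a), 0)), a)), k(c, cons(a, cons(a, c)))))  →  cons(cons(0, cons(cons(c, a), a)), cons(cons(cons(c, 0), cons(0, a)), k(c, cons(a, cons(a, c)))))   [R5 at 2.1.2.1]
3. cons(cons(0, cons(cons(c, a), a)), cons(cons(cons(c, 0), cons(0, a)), k(c, cons(a, cons(a, c)))))  →  cons(cons(0, cons(cons(c, a), a)), cons(cons(cons(c, 0), cons(0, a)), 0))   [R5 at 2.2]

cons(cons(0, cons(cons(c, a), a)), cons(cons(cons(c, 0), cons(0, a)), 0))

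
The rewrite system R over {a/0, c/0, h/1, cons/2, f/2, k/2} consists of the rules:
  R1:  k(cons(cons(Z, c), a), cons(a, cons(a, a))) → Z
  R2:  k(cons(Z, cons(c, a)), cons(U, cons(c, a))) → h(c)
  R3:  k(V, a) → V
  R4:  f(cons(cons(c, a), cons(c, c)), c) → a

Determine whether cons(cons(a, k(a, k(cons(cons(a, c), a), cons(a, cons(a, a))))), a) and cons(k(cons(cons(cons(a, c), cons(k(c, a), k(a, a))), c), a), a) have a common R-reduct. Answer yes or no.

no — NF(t₁) = cons(cons(a, a), a), NF(t₂) = cons(cons(cons(cons(a, c), cons(c, a)), c), a)

Reduce t₁ = cons(cons(a, k(a, k(cons(cons(a, c), a), cons(a, cons(a, a))))), a):
1. cons(cons(a, k(a, k(cons(cons(a, c), a), cons(a, cons(a, a))))), a)  →  cons(cons(a, k(a, a)), a)   [R1 at 1.2.2]
2. cons(cons(a, k(a, a)), a)  →  cons(cons(a, a), a)   [R3 at 1.2]

Reduce t₂ = cons(k(cons(cons(cons(a, c), cons(k(c, a), k(a, a))), c), a), a):
1. cons(k(cons(cons(cons(a, c), cons(k(c, a), k(a, a))), c), a), a)  →  cons(cons(cons(cons(a, c), cons(k(c, a), k(a, a))), c), a)   [R3 at 1]
2. cons(cons(cons(cons(a, c), cons(k(c, a), k(a, a))), c), a)  →  cons(cons(cons(cons(a, c), cons(c, k(a, a))), c), a)   [R3 at 1.1.2.1]
3. cons(cons(cons(cons(a, c), cons(c, k(a, a))), c), a)  →  cons(cons(cons(cons(a, c), cons(c, a)), c), a)   [R3 at 1.1.2.2]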